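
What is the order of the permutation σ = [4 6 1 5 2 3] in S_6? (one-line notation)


Cycle decomposition: (1 4 5 2 6 3)
Cycle lengths: 6
Order = lcm(6) = 6

ord(σ) = 6


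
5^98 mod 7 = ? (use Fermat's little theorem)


Fermat's little theorem: if p is prime and gcd(a,p)=1, then a^(p-1) ≡ 1 (mod p)
p = 7 is prime, gcd(5,7) = 1
Reduce exponent: 98 mod 6 = 2
So 5^98 ≡ 5^2 (mod 7)
5^2 mod 7 = 4

5^98 ≡ 4 (mod 7)


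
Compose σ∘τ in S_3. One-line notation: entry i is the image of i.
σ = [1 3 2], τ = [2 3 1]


σ∘τ: apply τ first, then σ
1 →τ 2 →σ 3
2 →τ 3 →σ 2
3 →τ 1 →σ 1

σ∘τ = [3 2 1]


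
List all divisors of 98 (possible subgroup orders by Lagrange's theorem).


Lagrange's theorem: |H| divides |G|
|G| = 98
Divisors of 98: 1, 2, 7, 14, 49, 98

Possible subgroup orders: {1, 2, 7, 14, 49, 98}


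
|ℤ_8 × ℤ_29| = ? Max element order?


|ℤ_8 × ℤ_29| = 8 × 29 = 232
Max element order = lcm(8,29) = 232
Cyclic? Yes (gcd=1)

|ℤ_8×ℤ_29| = 232, max element order = 232


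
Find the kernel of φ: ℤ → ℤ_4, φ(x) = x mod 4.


Kernel = preimage of identity
ker(φ) = {x ∈ ℤ : x ≡ 0 (mod 4)} = 4ℤ = {0, ±4, ±8, ...}

ker(φ) = 4ℤ


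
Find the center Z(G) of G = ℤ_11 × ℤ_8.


Z(G) = {g ∈ G | gx = xg for all x ∈ G}
Direct product of abelian groups is abelian, so Z(G) = G

Z(ℤ_11 × ℤ_8) = ℤ_11 × ℤ_8


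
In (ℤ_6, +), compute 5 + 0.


Operation: addition mod 6
5 + 0 = (a + b) mod 6 with a = 5, b = 0

5 + 0 = 5


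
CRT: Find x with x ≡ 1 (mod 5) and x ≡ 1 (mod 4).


m₁ = 5, m₂ = 4, gcd = 1, so CRT applies. M = m₁·m₂ = 20
Let M₁ = M/m₁ = 4, M₂ = M/m₂ = 5
Find y₁ ≡ M₁⁻¹ (mod m₁): 4⁻¹ ≡ 4 (mod 5)
Find y₂ ≡ M₂⁻¹ (mod m₂): 5⁻¹ ≡ 1 (mod 4)
x = a₁·M₁·y₁ + a₂·M₂·y₂ = 1·4·4 + 1·5·1 = 21
Reduce mod 20: x ≡ 1
Check: 1 mod 5 = 1 ✓, 1 mod 4 = 1 ✓

x ≡ 1 (mod 20)


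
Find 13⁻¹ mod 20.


Use the extended Euclidean algorithm to write 1 = 13·s + 20·t; then s mod 20 is the inverse.
Euclidean algorithm:
  13 = 0·20 + 13
  20 = 1·13 + 7
  13 = 1·7 + 6
  7 = 1·6 + 1
  6 = 6·1 + 0
gcd(13,20) = 1
Back-substitution gives: 13·(-3) + 20·(2) = 1
So 13⁻¹ ≡ -3 ≡ 17 (mod 20)
Check: 13 × 17 = 221 ≡ 1 (mod 20) ✓

13⁻¹ ≡ 17 (mod 20)


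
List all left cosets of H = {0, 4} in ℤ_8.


H = {0, 4}, |H| = 2
Number of cosets = |G|/|H| = 8/2 = 4
0 + H = {0, 4}
1 + H = {1, 5}
2 + H = {2, 6}
3 + H = {3, 7}

Cosets: 0+H={0,4}; 1+H={1,5}; 2+H={2,6}; 3+H={3,7}


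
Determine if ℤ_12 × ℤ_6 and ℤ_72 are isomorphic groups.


Comparing ℤ_12 × ℤ_6 and ℤ_72:
gcd(12,6) = 6 ≠ 1. Max element order in ℤ_12×ℤ_6 is lcm(12,6) = 12 < 72, so it has no element of order 72

No, ℤ_12 × ℤ_6 ≇ ℤ_72


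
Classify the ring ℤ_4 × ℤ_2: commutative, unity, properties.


Direct product ring; commutative with unity (1,1); but (1,0)·(0,1) = (0,0) gives zero divisors, so not an integral domain
Commutative: Yes
Integral domain: No
Has unity: Yes

ℤ_4 × ℤ_2: Commutative=Yes, Unity=Yes


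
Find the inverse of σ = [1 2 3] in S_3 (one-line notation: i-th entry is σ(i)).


To find σ⁻¹, swap domain and range:
σ(1) = 1 → σ⁻¹(1) = 1
σ(2) = 2 → σ⁻¹(2) = 2
σ(3) = 3 → σ⁻¹(3) = 3

σ⁻¹ = [1 2 3]


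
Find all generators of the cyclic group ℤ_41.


g generates ℤ_n iff gcd(g,n) = 1
Prime factors of 41: 41
Generators are g ∈ {1,...,40} not divisible by any of these primes.
Generators: {1, 2, 3, 4, 5, 6, 7, 8, 9, 10, 11, 12, 13, 14, 15, 16, 17, 18, 19, 20, 21, 22, 23, 24, 25, 26, 27, 28, 29, 30, 31, 32, 33, 34, 35, 36, 37, 38, 39, 40}
Number of generators = φ(41) = 40

Generators of ℤ_41 = {1, 2, 3, 4, 5, 6, 7, 8, 9, 10, 11, 12, 13, 14, 15, 16, 17, 18, 19, 20, 21, 22, 23, 24, 25, 26, 27, 28, 29, 30, 31, 32, 33, 34, 35, 36, 37, 38, 39, 40}


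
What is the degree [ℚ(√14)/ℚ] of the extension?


√14 has minimal polynomial x² - 14 (irreducible over ℚ since 14 is squarefree)

[ℚ(√14)/ℚ] = 2


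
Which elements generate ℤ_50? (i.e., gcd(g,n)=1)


g generates ℤ_n iff gcd(g,n) = 1
Prime factors of 50: 2, 5
Generators are g ∈ {1,...,49} not divisible by any of these primes.
Generators: {1, 3, 7, 9, 11, 13, 17, 19, 21, 23, 27, 29, 31, 33, 37, 39, 41, 43, 47, 49}
Number of generators = φ(50) = 20

Generators of ℤ_50 = {1, 3, 7, 9, 11, 13, 17, 19, 21, 23, 27, 29, 31, 33, 37, 39, 41, 43, 47, 49}


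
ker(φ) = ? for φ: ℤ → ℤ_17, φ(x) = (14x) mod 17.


Kernel = preimage of identity
ker(φ) = {x ∈ ℤ : 14x ≡ 0 (mod 17)}. gcd(14,17) = 1, so 14x ≡ 0 (mod 17) ⟺ x ≡ 0 (mod 17/1 = 17). Hence ker(φ) = 17ℤ

ker(φ) = 17ℤ


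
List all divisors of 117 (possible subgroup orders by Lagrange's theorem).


Lagrange's theorem: |H| divides |G|
|G| = 117
Divisors of 117: 1, 3, 9, 13, 39, 117

Possible subgroup orders: {1, 3, 9, 13, 39, 117}


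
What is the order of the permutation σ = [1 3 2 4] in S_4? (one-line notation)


Cycle decomposition: (2 3)
Cycle lengths: 2
Order = lcm(2) = 2

ord(σ) = 2


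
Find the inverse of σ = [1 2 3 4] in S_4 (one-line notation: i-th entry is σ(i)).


To find σ⁻¹, swap domain and range:
σ(1) = 1 → σ⁻¹(1) = 1
σ(2) = 2 → σ⁻¹(2) = 2
σ(3) = 3 → σ⁻¹(3) = 3
σ(4) = 4 → σ⁻¹(4) = 4

σ⁻¹ = [1 2 3 4]


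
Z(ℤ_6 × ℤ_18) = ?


Z(G) = {g ∈ G | gx = xg for all x ∈ G}
Direct product of abelian groups is abelian, so Z(G) = G

Z(ℤ_6 × ℤ_18) = ℤ_6 × ℤ_18


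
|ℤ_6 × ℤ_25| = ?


|A × B| = |A| · |B|
|ℤ_6 × ℤ_25| = 6 × 25 = 150

|ℤ_6 × ℤ_25| = 150


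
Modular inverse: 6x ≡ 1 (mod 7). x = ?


Use the extended Euclidean algorithm to write 1 = 6·s + 7·t; then s mod 7 is the inverse.
Euclidean algorithm:
  6 = 0·7 + 6
  7 = 1·6 + 1
  6 = 6·1 + 0
gcd(6,7) = 1
Back-substitution gives: 6·(-1) + 7·(1) = 1
So 6⁻¹ ≡ -1 ≡ 6 (mod 7)
Check: 6 × 6 = 36 ≡ 1 (mod 7) ✓

6⁻¹ ≡ 6 (mod 7)


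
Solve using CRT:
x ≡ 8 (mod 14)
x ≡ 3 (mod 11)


m₁ = 14, m₂ = 11, gcd = 1, so CRT applies. M = m₁·m₂ = 154
Let M₁ = M/m₁ = 11, M₂ = M/m₂ = 14
Find y₁ ≡ M₁⁻¹ (mod m₁): 11⁻¹ ≡ 9 (mod 14)
Find y₂ ≡ M₂⁻¹ (mod m₂): 14⁻¹ ≡ 4 (mod 11)
x = a₁·M₁·y₁ + a₂·M₂·y₂ = 8·11·9 + 3·14·4 = 960
Reduce mod 154: x ≡ 36
Check: 36 mod 14 = 8 ✓, 36 mod 11 = 3 ✓

x ≡ 36 (mod 154)


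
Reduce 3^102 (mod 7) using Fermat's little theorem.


Fermat's little theorem: if p is prime and gcd(a,p)=1, then a^(p-1) ≡ 1 (mod p)
p = 7 is prime, gcd(3,7) = 1
Reduce exponent: 102 mod 6 = 0
So 3^102 ≡ 3^0 (mod 7)
3^0 = 1

3^102 ≡ 1 (mod 7)


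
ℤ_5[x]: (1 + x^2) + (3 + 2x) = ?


Add coefficients mod 5:
x^0: 1 + 3 = 4 (mod 5)
x^1: 0 + 2 = 2 (mod 5)
x^2: 1 + 0 = 1 (mod 5)
Result: 4 + 2x + x^2

f + g = 4 + 2x + x^2


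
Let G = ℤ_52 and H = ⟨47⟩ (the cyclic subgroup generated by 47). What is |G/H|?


|⟨47⟩| = n / gcd(47, 52) = 52 / 1 = 52
H is normal (ℤ_52 is abelian).
|G/H| = |G| / |H| = 52 / 52 = 1

|G/H| = 1


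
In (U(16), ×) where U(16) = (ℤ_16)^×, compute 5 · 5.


Operation: multiplication mod 16
5 · 5 = (a × b) mod 16 with a = 5, b = 5

5 · 5 = 9


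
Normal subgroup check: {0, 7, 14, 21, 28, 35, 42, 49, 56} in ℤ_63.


H = {0, 7, 14, 21, 28, 35, 42, 49, 56} in ℤ_63
ℤ_63 is abelian; every subgroup of an abelian group is normal

Yes, normal subgroup


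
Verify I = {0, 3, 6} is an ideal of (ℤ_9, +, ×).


Check ideal conditions for I = {0, 3, 6} in ℤ_9:
(1) I is an additive subgroup? Yes
(2) For r ∈ ℤ_9 and a ∈ I: r·a ∈ I? Yes

Yes, I is an ideal of ℤ_9


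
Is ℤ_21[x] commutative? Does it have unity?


ℤ_21 has zero divisors (3·7 ≡ 0), and these lift to constant zero divisors in ℤ_21[x]; so not an integral domain
Commutative: Yes
Integral domain: No
Has unity: Yes

ℤ_21[x]: Commutative=Yes, Unity=Yes


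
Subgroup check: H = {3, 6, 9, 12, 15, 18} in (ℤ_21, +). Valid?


Subgroup test for H = {3, 6, 9, 12, 15, 18} in (ℤ_21, +):
(1) 0 ∈ H? No
(2) Closure: for all a,b ∈ H, (a+b) mod 21 ∈ H? No  [counterexample: 3 + 18 = 0 ∉ H]
(3) Inverses: for all a ∈ H, -a mod 21 ∈ H? Yes

No, H is not a subgroup of ℤ_21


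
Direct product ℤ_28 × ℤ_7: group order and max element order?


|ℤ_28 × ℤ_7| = 28 × 7 = 196
Max element order = lcm(28,7) = 28
Cyclic? No (gcd=7)

|ℤ_28×ℤ_7| = 196, max element order = 28


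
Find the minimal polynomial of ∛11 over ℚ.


∛11 satisfies x³ - 11 = 0, irreducible over ℚ (no rational root; 11 is not a perfect cube)

Minimal polynomial: x³ - 11


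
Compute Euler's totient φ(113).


Factor n: 113 = 113
φ(n) = n · ∏(1 - 1/p) over distinct primes p | n
φ(113) = 113 · (1 - 1/113) = 112

φ(113) = 112


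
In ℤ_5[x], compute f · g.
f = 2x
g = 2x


Expand and collect like terms; reduce coefficients mod 5:
x^0: 0·0 = 0 ≡ 0 (mod 5)
x^1: 0·2 + 2·0 = 0 ≡ 0 (mod 5)
x^2: 2·2 = 4 ≡ 4 (mod 5)
Result: 4x^2

f · g = 4x^2


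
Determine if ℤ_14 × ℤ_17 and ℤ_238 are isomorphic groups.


Comparing ℤ_14 × ℤ_17 and ℤ_238:
gcd(14,17) = 1, so ℤ_14 × ℤ_17 ≅ ℤ_238 (CRT)

Yes, ℤ_14 × ℤ_17 ≅ ℤ_238


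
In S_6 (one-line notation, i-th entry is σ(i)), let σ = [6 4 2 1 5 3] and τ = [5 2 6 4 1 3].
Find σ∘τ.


σ∘τ: apply τ first, then σ
1 →τ 5 →σ 5
2 →τ 2 →σ 4
3 →τ 6 →σ 3
4 →τ 4 →σ 1
5 →τ 1 →σ 6
6 →τ 3 →σ 2

σ∘τ = [5 4 3 1 6 2]


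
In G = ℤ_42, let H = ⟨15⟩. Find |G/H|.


|⟨15⟩| = n / gcd(15, 42) = 42 / 3 = 14
H is normal (ℤ_42 is abelian).
|G/H| = |G| / |H| = 42 / 14 = 3

|G/H| = 3


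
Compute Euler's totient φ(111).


Factor n: 111 = 3 × 37
φ(n) = n · ∏(1 - 1/p) over distinct primes p | n
φ(111) = 111 · (1 - 1/3) · (1 - 1/37) = 72

φ(111) = 72


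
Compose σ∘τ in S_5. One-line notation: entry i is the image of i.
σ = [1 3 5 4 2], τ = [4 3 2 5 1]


σ∘τ: apply τ first, then σ
1 →τ 4 →σ 4
2 →τ 3 →σ 5
3 →τ 2 →σ 3
4 →τ 5 →σ 2
5 →τ 1 →σ 1

σ∘τ = [4 5 3 2 1]


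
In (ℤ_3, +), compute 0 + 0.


Operation: addition mod 3
0 + 0 = (a + b) mod 3 with a = 0, b = 0

0 + 0 = 0


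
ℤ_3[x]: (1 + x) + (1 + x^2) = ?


Add coefficients mod 3:
x^0: 1 + 1 = 2 (mod 3)
x^1: 1 + 0 = 1 (mod 3)
x^2: 0 + 1 = 1 (mod 3)
Result: 2 + x + x^2

f + g = 2 + x + x^2


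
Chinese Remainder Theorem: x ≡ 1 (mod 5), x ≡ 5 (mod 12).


m₁ = 5, m₂ = 12, gcd = 1, so CRT applies. M = m₁·m₂ = 60
Let M₁ = M/m₁ = 12, M₂ = M/m₂ = 5
Find y₁ ≡ M₁⁻¹ (mod m₁): 12⁻¹ ≡ 3 (mod 5)
Find y₂ ≡ M₂⁻¹ (mod m₂): 5⁻¹ ≡ 5 (mod 12)
x = a₁·M₁·y₁ + a₂·M₂·y₂ = 1·12·3 + 5·5·5 = 161
Reduce mod 60: x ≡ 41
Check: 41 mod 5 = 1 ✓, 41 mod 12 = 5 ✓

x ≡ 41 (mod 60)


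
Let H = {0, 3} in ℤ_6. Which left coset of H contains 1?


1 + H = {1 + h (mod 6) : h ∈ H}
1+0=1, 1+3=4

1 + H = {1, 4}


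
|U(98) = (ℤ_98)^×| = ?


U(n) is the group of units mod n; |U(n)| = φ(n)
|U(98)| = φ(98) = 42

|U(98) = (ℤ_98)^×| = 42


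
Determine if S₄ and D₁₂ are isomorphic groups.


Comparing S₄ and D₁₂:
S₄ has trivial center; D₁₂ has center {e, r⁶}

No, S₄ ≇ D₁₂


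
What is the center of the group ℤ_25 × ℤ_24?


Z(G) = {g ∈ G | gx = xg for all x ∈ G}
Direct product of abelian groups is abelian, so Z(G) = G

Z(ℤ_25 × ℤ_24) = ℤ_25 × ℤ_24


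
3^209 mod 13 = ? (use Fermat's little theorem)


Fermat's little theorem: if p is prime and gcd(a,p)=1, then a^(p-1) ≡ 1 (mod p)
p = 13 is prime, gcd(3,13) = 1
Reduce exponent: 209 mod 12 = 5
So 3^209 ≡ 3^5 (mod 13)
3^5 mod 13 = 9

3^209 ≡ 9 (mod 13)


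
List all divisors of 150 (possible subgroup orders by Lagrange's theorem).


Lagrange's theorem: |H| divides |G|
|G| = 150
Divisors of 150: 1, 2, 3, 5, 6, 10, 15, 25, 30, 50, 75, 150

Possible subgroup orders: {1, 2, 3, 5, 6, 10, 15, 25, 30, 50, 75, 150}


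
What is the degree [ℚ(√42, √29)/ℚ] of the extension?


[ℚ(√42,√29):ℚ] = [ℚ(√42,√29):ℚ(√42)]·[ℚ(√42):ℚ] = 2·2 = 4

[ℚ(√42, √29)/ℚ] = 4


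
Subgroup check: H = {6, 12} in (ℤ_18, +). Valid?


Subgroup test for H = {6, 12} in (ℤ_18, +):
(1) 0 ∈ H? No
(2) Closure: for all a,b ∈ H, (a+b) mod 18 ∈ H? No  [counterexample: 6 + 12 = 0 ∉ H]
(3) Inverses: for all a ∈ H, -a mod 18 ∈ H? Yes

No, H is not a subgroup of ℤ_18


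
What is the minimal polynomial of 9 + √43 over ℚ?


Let α = 9 + √43. Then α - 9 = √43, so (α - 9)² = 43, giving α² - 18α + 38 = 0. Degree 2 and α ∉ ℚ, so this is the minimal polynomial.

Minimal polynomial: x² - 18x + 38


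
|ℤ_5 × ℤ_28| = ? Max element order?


|ℤ_5 × ℤ_28| = 5 × 28 = 140
Max element order = lcm(5,28) = 140
Cyclic? Yes (gcd=1)

|ℤ_5×ℤ_28| = 140, max element order = 140


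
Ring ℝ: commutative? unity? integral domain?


ℝ is a field: commutative, has unity, every nonzero element is a unit (hence an integral domain)
Commutative: Yes
Integral domain: Yes
Has unity: Yes

ℝ: Commutative=Yes, Unity=Yes


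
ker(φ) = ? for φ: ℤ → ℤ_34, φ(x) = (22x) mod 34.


Kernel = preimage of identity
ker(φ) = {x ∈ ℤ : 22x ≡ 0 (mod 34)}. gcd(22,34) = 2, so 22x ≡ 0 (mod 34) ⟺ x ≡ 0 (mod 34/2 = 17). Hence ker(φ) = 17ℤ

ker(φ) = 17ℤ


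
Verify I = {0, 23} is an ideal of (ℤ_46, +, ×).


Check ideal conditions for I = {0, 23} in ℤ_46:
(1) I is an additive subgroup? Yes
(2) For r ∈ ℤ_46 and a ∈ I: r·a ∈ I? Yes

Yes, I is an ideal of ℤ_46


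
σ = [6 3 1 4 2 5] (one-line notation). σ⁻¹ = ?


To find σ⁻¹, swap domain and range:
σ(1) = 6 → σ⁻¹(6) = 1
σ(2) = 3 → σ⁻¹(3) = 2
σ(3) = 1 → σ⁻¹(1) = 3
σ(4) = 4 → σ⁻¹(4) = 4
σ(5) = 2 → σ⁻¹(2) = 5
σ(6) = 5 → σ⁻¹(5) = 6

σ⁻¹ = [3 5 2 4 6 1]


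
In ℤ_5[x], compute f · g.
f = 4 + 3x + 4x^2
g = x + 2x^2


Expand and collect like terms; reduce coefficients mod 5:
x^0: 4·0 = 0 ≡ 0 (mod 5)
x^1: 4·1 + 3·0 = 4 ≡ 4 (mod 5)
x^2: 4·2 + 3·1 + 4·0 = 11 ≡ 1 (mod 5)
x^3: 3·2 + 4·1 = 10 ≡ 0 (mod 5)
x^4: 4·2 = 8 ≡ 3 (mod 5)
Result: 4x + x^2 + 3x^4

f · g = 4x + x^2 + 3x^4


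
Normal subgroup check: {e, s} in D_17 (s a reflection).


H = {e, s} in D_17 (s a reflection)
r·s·r⁻¹ = sr⁻² ≠ s for n ≥ 3, so {e, s} is not closed under conjugation

No, not a normal subgroup


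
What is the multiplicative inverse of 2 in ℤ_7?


Use the extended Euclidean algorithm to write 1 = 2·s + 7·t; then s mod 7 is the inverse.
Euclidean algorithm:
  2 = 0·7 + 2
  7 = 3·2 + 1
  2 = 2·1 + 0
gcd(2,7) = 1
Back-substitution gives: 2·(-3) + 7·(1) = 1
So 2⁻¹ ≡ -3 ≡ 4 (mod 7)
Check: 2 × 4 = 8 ≡ 1 (mod 7) ✓

2⁻¹ ≡ 4 (mod 7)


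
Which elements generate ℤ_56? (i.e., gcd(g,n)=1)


g generates ℤ_n iff gcd(g,n) = 1
Prime factors of 56: 2, 7
Generators are g ∈ {1,...,55} not divisible by any of these primes.
Generators: {1, 3, 5, 9, 11, 13, 15, 17, 19, 23, 25, 27, 29, 31, 33, 37, 39, 41, 43, 45, 47, 51, 53, 55}
Number of generators = φ(56) = 24

Generators of ℤ_56 = {1, 3, 5, 9, 11, 13, 15, 17, 19, 23, 25, 27, 29, 31, 33, 37, 39, 41, 43, 45, 47, 51, 53, 55}


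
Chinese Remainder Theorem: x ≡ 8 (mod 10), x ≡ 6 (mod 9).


m₁ = 10, m₂ = 9, gcd = 1, so CRT applies. M = m₁·m₂ = 90
Let M₁ = M/m₁ = 9, M₂ = M/m₂ = 10
Find y₁ ≡ M₁⁻¹ (mod m₁): 9⁻¹ ≡ 9 (mod 10)
Find y₂ ≡ M₂⁻¹ (mod m₂): 10⁻¹ ≡ 1 (mod 9)
x = a₁·M₁·y₁ + a₂·M₂·y₂ = 8·9·9 + 6·10·1 = 708
Reduce mod 90: x ≡ 78
Check: 78 mod 10 = 8 ✓, 78 mod 9 = 6 ✓

x ≡ 78 (mod 90)


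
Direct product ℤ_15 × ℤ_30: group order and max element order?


|ℤ_15 × ℤ_30| = 15 × 30 = 450
Max element order = lcm(15,30) = 30
Cyclic? No (gcd=15)

|ℤ_15×ℤ_30| = 450, max element order = 30


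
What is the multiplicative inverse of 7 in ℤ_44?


Use the extended Euclidean algorithm to write 1 = 7·s + 44·t; then s mod 44 is the inverse.
Euclidean algorithm:
  7 = 0·44 + 7
  44 = 6·7 + 2
  7 = 3·2 + 1
  2 = 2·1 + 0
gcd(7,44) = 1
Back-substitution gives: 7·(19) + 44·(-3) = 1
So 7⁻¹ ≡ 19 ≡ 19 (mod 44)
Check: 7 × 19 = 133 ≡ 1 (mod 44) ✓

7⁻¹ ≡ 19 (mod 44)


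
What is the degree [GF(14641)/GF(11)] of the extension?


GF(14641) = GF(11^4), so the extension degree is 4

[GF(14641)/GF(11)] = 4


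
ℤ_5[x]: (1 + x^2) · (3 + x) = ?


Expand and collect like terms; reduce coefficients mod 5:
x^0: 1·3 = 3 ≡ 3 (mod 5)
x^1: 1·1 + 0·3 = 1 ≡ 1 (mod 5)
x^2: 0·1 + 1·3 = 3 ≡ 3 (mod 5)
x^3: 1·1 = 1 ≡ 1 (mod 5)
Result: 3 + x + 3x^2 + x^3

f · g = 3 + x + 3x^2 + x^3


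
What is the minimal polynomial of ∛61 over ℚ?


∛61 satisfies x³ - 61 = 0, irreducible over ℚ (no rational root; 61 is not a perfect cube)

Minimal polynomial: x³ - 61


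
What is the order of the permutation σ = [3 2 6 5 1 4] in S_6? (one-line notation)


Cycle decomposition: (1 3 6 4 5)
Cycle lengths: 5
Order = lcm(5) = 5

ord(σ) = 5


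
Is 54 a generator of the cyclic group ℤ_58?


g generates ℤ_n iff gcd(g, n) = 1
gcd(54, 58) = 2
Since gcd = 2 ≠ 1, ⟨54⟩ has order 29 < 58, so 54 is not a generator.

No, 54 does not generate ℤ_58


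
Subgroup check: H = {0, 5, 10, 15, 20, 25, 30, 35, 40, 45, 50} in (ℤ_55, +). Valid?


Subgroup test for H = {0, 5, 10, 15, 20, 25, 30, 35, 40, 45, 50} in (ℤ_55, +):
(1) 0 ∈ H? Yes
(2) Closure: for all a,b ∈ H, (a+b) mod 55 ∈ H? Yes
(3) Inverses: for all a ∈ H, -a mod 55 ∈ H? Yes

Yes, H is a subgroup of ℤ_55


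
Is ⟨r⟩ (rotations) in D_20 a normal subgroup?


H = ⟨r⟩ (rotations) in D_20
The rotation subgroup ⟨r⟩ has index 2 in D_20, so it is normal

Yes, normal subgroup


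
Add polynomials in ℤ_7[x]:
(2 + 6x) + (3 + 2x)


Add coefficients mod 7:
x^0: 2 + 3 = 5 (mod 7)
x^1: 6 + 2 = 1 (mod 7)
Result: 5 + x

f + g = 5 + x


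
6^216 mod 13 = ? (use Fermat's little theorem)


Fermat's little theorem: if p is prime and gcd(a,p)=1, then a^(p-1) ≡ 1 (mod p)
p = 13 is prime, gcd(6,13) = 1
Reduce exponent: 216 mod 12 = 0
So 6^216 ≡ 6^0 (mod 13)
6^0 = 1

6^216 ≡ 1 (mod 13)


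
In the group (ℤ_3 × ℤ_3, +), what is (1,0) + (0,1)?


Operation: componentwise addition mod (3, 3)
(1,0) + (0,1) = ((a₁+b₁) mod 3, (a₂+b₂) mod 3) with a = (1,0), b = (0,1)

(1,0) + (0,1) = (1,1)


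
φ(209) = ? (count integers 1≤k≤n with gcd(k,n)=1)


Factor n: 209 = 11 × 19
φ(n) = n · ∏(1 - 1/p) over distinct primes p | n
φ(209) = 209 · (1 - 1/11) · (1 - 1/19) = 180

φ(209) = 180


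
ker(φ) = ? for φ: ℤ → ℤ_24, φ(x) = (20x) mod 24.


Kernel = preimage of identity
ker(φ) = {x ∈ ℤ : 20x ≡ 0 (mod 24)}. gcd(20,24) = 4, so 20x ≡ 0 (mod 24) ⟺ x ≡ 0 (mod 24/4 = 6). Hence ker(φ) = 6ℤ

ker(φ) = 6ℤ


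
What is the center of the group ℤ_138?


Z(G) = {g ∈ G | gx = xg for all x ∈ G}
ℤ_138 is abelian, so Z(G) = G

Z(ℤ_138) = ℤ_138


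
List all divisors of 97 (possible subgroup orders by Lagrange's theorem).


Lagrange's theorem: |H| divides |G|
|G| = 97
Divisors of 97: 1, 97

Possible subgroup orders: {1, 97}


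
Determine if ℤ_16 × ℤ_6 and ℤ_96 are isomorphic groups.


Comparing ℤ_16 × ℤ_6 and ℤ_96:
gcd(16,6) = 2 ≠ 1. Max element order in ℤ_16×ℤ_6 is lcm(16,6) = 48 < 96, so it has no element of order 96

No, ℤ_16 × ℤ_6 ≇ ℤ_96


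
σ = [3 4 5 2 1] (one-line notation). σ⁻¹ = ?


To find σ⁻¹, swap domain and range:
σ(1) = 3 → σ⁻¹(3) = 1
σ(2) = 4 → σ⁻¹(4) = 2
σ(3) = 5 → σ⁻¹(5) = 3
σ(4) = 2 → σ⁻¹(2) = 4
σ(5) = 1 → σ⁻¹(1) = 5

σ⁻¹ = [5 4 1 2 3]


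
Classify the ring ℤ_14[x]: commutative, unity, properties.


ℤ_14 has zero divisors (2·7 ≡ 0), and these lift to constant zero divisors in ℤ_14[x]; so not an integral domain
Commutative: Yes
Integral domain: No
Has unity: Yes

ℤ_14[x]: Commutative=Yes, Unity=Yes


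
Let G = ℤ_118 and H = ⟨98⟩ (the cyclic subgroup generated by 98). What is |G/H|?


|⟨98⟩| = n / gcd(98, 118) = 118 / 2 = 59
H is normal (ℤ_118 is abelian).
|G/H| = |G| / |H| = 118 / 59 = 2

|G/H| = 2


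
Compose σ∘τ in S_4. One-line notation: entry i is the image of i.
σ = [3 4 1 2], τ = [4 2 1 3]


σ∘τ: apply τ first, then σ
1 →τ 4 →σ 2
2 →τ 2 →σ 4
3 →τ 1 →σ 3
4 →τ 3 →σ 1

σ∘τ = [2 4 3 1]


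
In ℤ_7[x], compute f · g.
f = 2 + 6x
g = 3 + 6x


Expand and collect like terms; reduce coefficients mod 7:
x^0: 2·3 = 6 ≡ 6 (mod 7)
x^1: 2·6 + 6·3 = 30 ≡ 2 (mod 7)
x^2: 6·6 = 36 ≡ 1 (mod 7)
Result: 6 + 2x + x^2

f · g = 6 + 2x + x^2


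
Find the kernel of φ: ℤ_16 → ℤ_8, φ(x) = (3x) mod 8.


Kernel = preimage of identity
ker(φ) = {x ∈ ℤ_16 : 3x ≡ 0 (mod 8)}. Since 8 | 16, φ is well-defined. The kernel is the cyclic subgroup ⟨8⟩ of ℤ_16 (order 2), i.e. {0, 8}

ker(φ) = {0, 8}


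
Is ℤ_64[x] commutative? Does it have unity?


ℤ_64 has zero divisors (2·32 ≡ 0), and these lift to constant zero divisors in ℤ_64[x]; so not an integral domain
Commutative: Yes
Integral domain: No
Has unity: Yes

ℤ_64[x]: Commutative=Yes, Unity=Yes


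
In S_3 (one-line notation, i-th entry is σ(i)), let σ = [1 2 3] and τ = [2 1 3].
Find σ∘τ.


σ∘τ: apply τ first, then σ
1 →τ 2 →σ 2
2 →τ 1 →σ 1
3 →τ 3 →σ 3

σ∘τ = [2 1 3]


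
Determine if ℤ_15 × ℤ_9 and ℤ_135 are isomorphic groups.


Comparing ℤ_15 × ℤ_9 and ℤ_135:
gcd(15,9) = 3 ≠ 1. Max element order in ℤ_15×ℤ_9 is lcm(15,9) = 45 < 135, so it has no element of order 135

No, ℤ_15 × ℤ_9 ≇ ℤ_135


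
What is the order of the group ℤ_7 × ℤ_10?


|A × B| = |A| · |B|
|ℤ_7 × ℤ_10| = 7 × 10 = 70

|ℤ_7 × ℤ_10| = 70


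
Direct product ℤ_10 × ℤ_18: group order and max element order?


|ℤ_10 × ℤ_18| = 10 × 18 = 180
Max element order = lcm(10,18) = 90
Cyclic? No (gcd=2)

|ℤ_10×ℤ_18| = 180, max element order = 90


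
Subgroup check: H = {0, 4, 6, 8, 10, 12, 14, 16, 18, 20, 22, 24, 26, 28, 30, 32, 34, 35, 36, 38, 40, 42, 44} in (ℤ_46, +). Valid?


Subgroup test for H = {0, 4, 6, 8, 10, 12, 14, 16, 18, 20, 22, 24, 26, 28, 30, 32, 34, 35, 36, 38, 40, 42, 44} in (ℤ_46, +):
(1) 0 ∈ H? Yes
(2) Closure: for all a,b ∈ H, (a+b) mod 46 ∈ H? No  [counterexample: 4 + 35 = 39 ∉ H]
(3) Inverses: for all a ∈ H, -a mod 46 ∈ H? No

No, H is not a subgroup of ℤ_46


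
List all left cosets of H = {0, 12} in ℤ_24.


H = {0, 12}, |H| = 2
Number of cosets = |G|/|H| = 24/2 = 12
0 + H = {0, 12}
1 + H = {1, 13}
2 + H = {2, 14}
3 + H = {3, 15}
4 + H = {4, 16}
5 + H = {5, 17}
6 + H = {6, 18}
7 + H = {7, 19}
8 + H = {8, 20}
9 + H = {9, 21}
10 + H = {10, 22}
11 + H = {11, 23}

Cosets: 0+H={0,12}; 1+H={1,13}; 2+H={2,14}; 3+H={3,15}; 4+H={4,16}; 5+H={5,17}; 6+H={6,18}; 7+H={7,19}; 8+H={8,20}; 9+H={9,21}; 10+H={10,22}; 11+H={11,23}


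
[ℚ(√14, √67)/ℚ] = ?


[ℚ(√14,√67):ℚ] = [ℚ(√14,√67):ℚ(√14)]·[ℚ(√14):ℚ] = 2·2 = 4

[ℚ(√14, √67)/ℚ] = 4


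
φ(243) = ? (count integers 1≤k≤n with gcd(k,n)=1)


Factor n: 243 = 3^5
φ(n) = n · ∏(1 - 1/p) over distinct primes p | n
φ(243) = 243 · (1 - 1/3) = 162

φ(243) = 162


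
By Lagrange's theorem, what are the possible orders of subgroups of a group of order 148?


Lagrange's theorem: |H| divides |G|
|G| = 148
Divisors of 148: 1, 2, 4, 37, 74, 148

Possible subgroup orders: {1, 2, 4, 37, 74, 148}


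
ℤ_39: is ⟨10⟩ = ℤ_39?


g generates ℤ_n iff gcd(g, n) = 1
gcd(10, 39) = 1
Since gcd = 1, 10 is a generator.

Yes, 10 generates ℤ_39


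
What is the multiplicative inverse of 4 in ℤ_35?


Use the extended Euclidean algorithm to write 1 = 4·s + 35·t; then s mod 35 is the inverse.
Euclidean algorithm:
  4 = 0·35 + 4
  35 = 8·4 + 3
  4 = 1·3 + 1
  3 = 3·1 + 0
gcd(4,35) = 1
Back-substitution gives: 4·(9) + 35·(-1) = 1
So 4⁻¹ ≡ 9 ≡ 9 (mod 35)
Check: 4 × 9 = 36 ≡ 1 (mod 35) ✓

4⁻¹ ≡ 9 (mod 35)


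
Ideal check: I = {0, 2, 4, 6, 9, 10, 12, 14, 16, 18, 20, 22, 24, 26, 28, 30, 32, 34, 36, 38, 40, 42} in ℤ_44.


Check ideal conditions for I = {0, 2, 4, 6, 9, 10, 12, 14, 16, 18, 20, 22, 24, 26, 28, 30, 32, 34, 36, 38, 40, 42} in ℤ_44:
(1) I is an additive subgroup? No
(2) For r ∈ ℤ_44 and a ∈ I: r·a ∈ I? No  [counterexample: r=2, a=4, r·a mod 44 = 8 ∉ I]

No, I is not an ideal of ℤ_44


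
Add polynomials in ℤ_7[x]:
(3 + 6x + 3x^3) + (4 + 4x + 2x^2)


Add coefficients mod 7:
x^0: 3 + 4 = 0 (mod 7)
x^1: 6 + 4 = 3 (mod 7)
x^2: 0 + 2 = 2 (mod 7)
x^3: 3 + 0 = 3 (mod 7)
Result: 3x + 2x^2 + 3x^3

f + g = 3x + 2x^2 + 3x^3


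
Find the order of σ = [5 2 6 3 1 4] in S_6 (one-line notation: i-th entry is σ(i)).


Cycle decomposition: (1 5) (3 6 4)
Cycle lengths: 2, 3
Order = lcm(2, 3) = 6

ord(σ) = 6


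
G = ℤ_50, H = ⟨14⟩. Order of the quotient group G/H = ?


|⟨14⟩| = n / gcd(14, 50) = 50 / 2 = 25
H is normal (ℤ_50 is abelian).
|G/H| = |G| / |H| = 50 / 25 = 2

|G/H| = 2


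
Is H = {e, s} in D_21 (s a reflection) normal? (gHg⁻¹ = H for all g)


H = {e, s} in D_21 (s a reflection)
r·s·r⁻¹ = sr⁻² ≠ s for n ≥ 3, so {e, s} is not closed under conjugation

No, not a normal subgroup


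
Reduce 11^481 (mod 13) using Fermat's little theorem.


Fermat's little theorem: if p is prime and gcd(a,p)=1, then a^(p-1) ≡ 1 (mod p)
p = 13 is prime, gcd(11,13) = 1
Reduce exponent: 481 mod 12 = 1
So 11^481 ≡ 11^1 (mod 13)
11^1 mod 13 = 11

11^481 ≡ 11 (mod 13)


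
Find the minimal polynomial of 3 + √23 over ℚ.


Let α = 3 + √23. Then α - 3 = √23, so (α - 3)² = 23, giving α² - 6α - 14 = 0. Degree 2 and α ∉ ℚ, so this is the minimal polynomial.

Minimal polynomial: x² - 6x - 14


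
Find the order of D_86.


|D_n| = 2n (n rotations and n reflections)
|D_86| = 2×86 = 172

|D_86| = 172


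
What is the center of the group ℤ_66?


Z(G) = {g ∈ G | gx = xg for all x ∈ G}
ℤ_66 is abelian, so Z(G) = G

Z(ℤ_66) = ℤ_66


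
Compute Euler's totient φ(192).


Factor n: 192 = 2^6 × 3
φ(n) = n · ∏(1 - 1/p) over distinct primes p | n
φ(192) = 192 · (1 - 1/2) · (1 - 1/3) = 64

φ(192) = 64


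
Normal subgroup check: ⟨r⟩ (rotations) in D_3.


H = ⟨r⟩ (rotations) in D_3
The rotation subgroup ⟨r⟩ has index 2 in D_3, so it is normal

Yes, normal subgroup


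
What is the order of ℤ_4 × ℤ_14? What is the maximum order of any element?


|ℤ_4 × ℤ_14| = 4 × 14 = 56
Max element order = lcm(4,14) = 28
Cyclic? No (gcd=2)

|ℤ_4×ℤ_14| = 56, max element order = 28


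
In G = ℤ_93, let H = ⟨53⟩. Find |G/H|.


|⟨53⟩| = n / gcd(53, 93) = 93 / 1 = 93
H is normal (ℤ_93 is abelian).
|G/H| = |G| / |H| = 93 / 93 = 1

|G/H| = 1


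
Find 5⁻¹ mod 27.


Use the extended Euclidean algorithm to write 1 = 5·s + 27·t; then s mod 27 is the inverse.
Euclidean algorithm:
  5 = 0·27 + 5
  27 = 5·5 + 2
  5 = 2·2 + 1
  2 = 2·1 + 0
gcd(5,27) = 1
Back-substitution gives: 5·(11) + 27·(-2) = 1
So 5⁻¹ ≡ 11 ≡ 11 (mod 27)
Check: 5 × 11 = 55 ≡ 1 (mod 27) ✓

5⁻¹ ≡ 11 (mod 27)


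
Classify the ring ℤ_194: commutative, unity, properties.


ℤ_194 is a commutative ring with unity 1; 194 = 2×97 is composite, so 2·97 ≡ 0 gives zero divisors (not an integral domain)
Commutative: Yes
Integral domain: No
Has unity: Yes

ℤ_194: Commutative=Yes, Unity=Yes


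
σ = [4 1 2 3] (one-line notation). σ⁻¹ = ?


To find σ⁻¹, swap domain and range:
σ(1) = 4 → σ⁻¹(4) = 1
σ(2) = 1 → σ⁻¹(1) = 2
σ(3) = 2 → σ⁻¹(2) = 3
σ(4) = 3 → σ⁻¹(3) = 4

σ⁻¹ = [2 3 4 1]


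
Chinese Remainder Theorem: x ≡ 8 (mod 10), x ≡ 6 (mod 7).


m₁ = 10, m₂ = 7, gcd = 1, so CRT applies. M = m₁·m₂ = 70
Let M₁ = M/m₁ = 7, M₂ = M/m₂ = 10
Find y₁ ≡ M₁⁻¹ (mod m₁): 7⁻¹ ≡ 3 (mod 10)
Find y₂ ≡ M₂⁻¹ (mod m₂): 10⁻¹ ≡ 5 (mod 7)
x = a₁·M₁·y₁ + a₂·M₂·y₂ = 8·7·3 + 6·10·5 = 468
Reduce mod 70: x ≡ 48
Check: 48 mod 10 = 8 ✓, 48 mod 7 = 6 ✓

x ≡ 48 (mod 70)


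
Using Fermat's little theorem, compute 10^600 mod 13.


Fermat's little theorem: if p is prime and gcd(a,p)=1, then a^(p-1) ≡ 1 (mod p)
p = 13 is prime, gcd(10,13) = 1
Reduce exponent: 600 mod 12 = 0
So 10^600 ≡ 10^0 (mod 13)
10^0 = 1

10^600 ≡ 1 (mod 13)


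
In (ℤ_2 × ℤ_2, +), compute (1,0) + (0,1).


Operation: componentwise addition mod (2, 2)
(1,0) + (0,1) = ((a₁+b₁) mod 2, (a₂+b₂) mod 2) with a = (1,0), b = (0,1)

(1,0) + (0,1) = (1,1)


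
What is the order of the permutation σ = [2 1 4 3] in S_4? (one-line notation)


Cycle decomposition: (1 2) (3 4)
Cycle lengths: 2, 2
Order = lcm(2, 2) = 2

ord(σ) = 2


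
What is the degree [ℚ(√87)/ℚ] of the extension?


√87 has minimal polynomial x² - 87 (irreducible over ℚ since 87 is squarefree)

[ℚ(√87)/ℚ] = 2


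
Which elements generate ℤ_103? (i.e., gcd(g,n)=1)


g generates ℤ_n iff gcd(g,n) = 1
Prime factors of 103: 103
Generators are g ∈ {1,...,102} not divisible by any of these primes.
Generators: {1, 2, 3, 4, 5, 6, 7, 8, 9, 10, 11, 12, 13, 14, 15, 16, 17, 18, 19, 20, 21, 22, 23, 24, 25, 26, 27, 28, 29, 30, 31, 32, 33, 34, 35, 36, 37, 38, 39, 40, 41, 42, 43, 44, 45, 46, 47, 48, 49, 50, 51, 52, 53, 54, 55, 56, 57, 58, 59, 60, 61, 62, 63, 64, 65, 66, 67, 68, 69, 70, 71, 72, 73, 74, 75, 76, 77, 78, 79, 80, 81, 82, 83, 84, 85, 86, 87, 88, 89, 90, 91, 92, 93, 94, 95, 96, 97, 98, 99, 100, 101, 102}
Number of generators = φ(103) = 102

Generators of ℤ_103 = {1, 2, 3, 4, 5, 6, 7, 8, 9, 10, 11, 12, 13, 14, 15, 16, 17, 18, 19, 20, 21, 22, 23, 24, 25, 26, 27, 28, 29, 30, 31, 32, 33, 34, 35, 36, 37, 38, 39, 40, 41, 42, 43, 44, 45, 46, 47, 48, 49, 50, 51, 52, 53, 54, 55, 56, 57, 58, 59, 60, 61, 62, 63, 64, 65, 66, 67, 68, 69, 70, 71, 72, 73, 74, 75, 76, 77, 78, 79, 80, 81, 82, 83, 84, 85, 86, 87, 88, 89, 90, 91, 92, 93, 94, 95, 96, 97, 98, 99, 100, 101, 102}


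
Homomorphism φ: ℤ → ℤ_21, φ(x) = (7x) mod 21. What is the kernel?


Kernel = preimage of identity
ker(φ) = {x ∈ ℤ : 7x ≡ 0 (mod 21)}. gcd(7,21) = 7, so 7x ≡ 0 (mod 21) ⟺ x ≡ 0 (mod 21/7 = 3). Hence ker(φ) = 3ℤ

ker(φ) = 3ℤ


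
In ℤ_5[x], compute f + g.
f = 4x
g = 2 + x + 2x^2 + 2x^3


Add coefficients mod 5:
x^0: 0 + 2 = 2 (mod 5)
x^1: 4 + 1 = 0 (mod 5)
x^2: 0 + 2 = 2 (mod 5)
x^3: 0 + 2 = 2 (mod 5)
Result: 2 + 2x^2 + 2x^3

f + g = 2 + 2x^2 + 2x^3


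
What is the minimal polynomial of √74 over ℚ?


√74 satisfies x² - 74 = 0, irreducible over ℚ since 74 is squarefree

Minimal polynomial: x² - 74


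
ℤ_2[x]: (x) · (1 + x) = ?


Expand and collect like terms; reduce coefficients mod 2:
x^0: 0·1 = 0 ≡ 0 (mod 2)
x^1: 0·1 + 1·1 = 1 ≡ 1 (mod 2)
x^2: 1·1 = 1 ≡ 1 (mod 2)
Result: x + x^2

f · g = x + x^2


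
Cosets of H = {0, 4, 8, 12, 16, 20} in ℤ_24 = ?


H = {0, 4, 8, 12, 16, 20}, |H| = 6
Number of cosets = |G|/|H| = 24/6 = 4
0 + H = {0, 4, 8, 12, 16, 20}
1 + H = {1, 5, 9, 13, 17, 21}
2 + H = {2, 6, 10, 14, 18, 22}
3 + H = {3, 7, 11, 15, 19, 23}

Cosets: 0+H={0,4,8,12,16,20}; 1+H={1,5,9,13,17,21}; 2+H={2,6,10,14,18,22}; 3+H={3,7,11,15,19,23}


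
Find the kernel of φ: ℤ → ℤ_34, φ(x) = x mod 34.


Kernel = preimage of identity
ker(φ) = {x ∈ ℤ : x ≡ 0 (mod 34)} = 34ℤ = {0, ±34, ±68, ...}

ker(φ) = 34ℤ


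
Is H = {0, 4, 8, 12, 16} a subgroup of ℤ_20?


Subgroup test for H = {0, 4, 8, 12, 16} in (ℤ_20, +):
(1) 0 ∈ H? Yes
(2) Closure: for all a,b ∈ H, (a+b) mod 20 ∈ H? Yes
(3) Inverses: for all a ∈ H, -a mod 20 ∈ H? Yes

Yes, H is a subgroup of ℤ_20


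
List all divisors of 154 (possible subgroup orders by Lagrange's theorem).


Lagrange's theorem: |H| divides |G|
|G| = 154
Divisors of 154: 1, 2, 7, 11, 14, 22, 77, 154

Possible subgroup orders: {1, 2, 7, 11, 14, 22, 77, 154}


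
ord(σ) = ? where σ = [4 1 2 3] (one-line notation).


Cycle decomposition: (1 4 3 2)
Cycle lengths: 4
Order = lcm(4) = 4

ord(σ) = 4


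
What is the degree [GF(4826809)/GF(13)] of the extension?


GF(4826809) = GF(13^6), so the extension degree is 6

[GF(4826809)/GF(13)] = 6


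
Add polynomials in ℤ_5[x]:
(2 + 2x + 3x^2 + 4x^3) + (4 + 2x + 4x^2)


Add coefficients mod 5:
x^0: 2 + 4 = 1 (mod 5)
x^1: 2 + 2 = 4 (mod 5)
x^2: 3 + 4 = 2 (mod 5)
x^3: 4 + 0 = 4 (mod 5)
Result: 1 + 4x + 2x^2 + 4x^3

f + g = 1 + 4x + 2x^2 + 4x^3


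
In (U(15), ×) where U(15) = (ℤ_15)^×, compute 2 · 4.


Operation: multiplication mod 15
2 · 4 = (a × b) mod 15 with a = 2, b = 4

2 · 4 = 8


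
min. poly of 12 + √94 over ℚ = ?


Let α = 12 + √94. Then α - 12 = √94, so (α - 12)² = 94, giving α² - 24α + 50 = 0. Degree 2 and α ∉ ℚ, so this is the minimal polynomial.

Minimal polynomial: x² - 24x + 50


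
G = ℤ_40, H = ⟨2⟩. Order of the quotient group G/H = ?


|⟨2⟩| = n / gcd(2, 40) = 40 / 2 = 20
H is normal (ℤ_40 is abelian).
|G/H| = |G| / |H| = 40 / 20 = 2

|G/H| = 2


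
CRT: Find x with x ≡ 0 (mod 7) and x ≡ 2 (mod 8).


m₁ = 7, m₂ = 8, gcd = 1, so CRT applies. M = m₁·m₂ = 56
Let M₁ = M/m₁ = 8, M₂ = M/m₂ = 7
Find y₁ ≡ M₁⁻¹ (mod m₁): 8⁻¹ ≡ 1 (mod 7)
Find y₂ ≡ M₂⁻¹ (mod m₂): 7⁻¹ ≡ 7 (mod 8)
x = a₁·M₁·y₁ + a₂·M₂·y₂ = 0·8·1 + 2·7·7 = 98
Reduce mod 56: x ≡ 42
Check: 42 mod 7 = 0 ✓, 42 mod 8 = 2 ✓

x ≡ 42 (mod 56)


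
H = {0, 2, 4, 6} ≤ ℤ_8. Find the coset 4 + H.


4 + H = {4 + h (mod 8) : h ∈ H}
4+0=4, 4+2=6, 4+4=0, 4+6=2
4 + H = {0, 2, 4, 6} = 0 + H

4 + H = {0, 2, 4, 6}


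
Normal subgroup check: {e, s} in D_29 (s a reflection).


H = {e, s} in D_29 (s a reflection)
r·s·r⁻¹ = sr⁻² ≠ s for n ≥ 3, so {e, s} is not closed under conjugation

No, not a normal subgroup


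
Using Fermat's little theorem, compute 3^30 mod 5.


Fermat's little theorem: if p is prime and gcd(a,p)=1, then a^(p-1) ≡ 1 (mod p)
p = 5 is prime, gcd(3,5) = 1
Reduce exponent: 30 mod 4 = 2
So 3^30 ≡ 3^2 (mod 5)
3^2 mod 5 = 4

3^30 ≡ 4 (mod 5)


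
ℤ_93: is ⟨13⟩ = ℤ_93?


g generates ℤ_n iff gcd(g, n) = 1
gcd(13, 93) = 1
Since gcd = 1, 13 is a generator.

Yes, 13 generates ℤ_93


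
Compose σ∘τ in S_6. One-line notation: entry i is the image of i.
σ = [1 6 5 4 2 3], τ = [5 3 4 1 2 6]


σ∘τ: apply τ first, then σ
1 →τ 5 →σ 2
2 →τ 3 →σ 5
3 →τ 4 →σ 4
4 →τ 1 →σ 1
5 →τ 2 →σ 6
6 →τ 6 →σ 3

σ∘τ = [2 5 4 1 6 3]


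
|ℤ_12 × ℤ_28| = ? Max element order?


|ℤ_12 × ℤ_28| = 12 × 28 = 336
Max element order = lcm(12,28) = 84
Cyclic? No (gcd=4)

|ℤ_12×ℤ_28| = 336, max element order = 84


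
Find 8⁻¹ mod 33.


Use the extended Euclidean algorithm to write 1 = 8·s + 33·t; then s mod 33 is the inverse.
Euclidean algorithm:
  8 = 0·33 + 8
  33 = 4·8 + 1
  8 = 8·1 + 0
gcd(8,33) = 1
Back-substitution gives: 8·(-4) + 33·(1) = 1
So 8⁻¹ ≡ -4 ≡ 29 (mod 33)
Check: 8 × 29 = 232 ≡ 1 (mod 33) ✓

8⁻¹ ≡ 29 (mod 33)


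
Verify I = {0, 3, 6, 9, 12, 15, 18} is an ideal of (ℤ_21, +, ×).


Check ideal conditions for I = {0, 3, 6, 9, 12, 15, 18} in ℤ_21:
(1) I is an additive subgroup? Yes
(2) For r ∈ ℤ_21 and a ∈ I: r·a ∈ I? Yes

Yes, I is an ideal of ℤ_21


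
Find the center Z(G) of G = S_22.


Z(G) = {g ∈ G | gx = xg for all x ∈ G}
S_n is non-abelian for n ≥ 3; Z(S_22) is trivial

Z(S_22) = {e}


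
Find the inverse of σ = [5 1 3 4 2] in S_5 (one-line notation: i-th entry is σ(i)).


To find σ⁻¹, swap domain and range:
σ(1) = 5 → σ⁻¹(5) = 1
σ(2) = 1 → σ⁻¹(1) = 2
σ(3) = 3 → σ⁻¹(3) = 3
σ(4) = 4 → σ⁻¹(4) = 4
σ(5) = 2 → σ⁻¹(2) = 5

σ⁻¹ = [2 5 3 4 1]


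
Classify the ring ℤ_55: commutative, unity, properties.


ℤ_55 is a commutative ring with unity 1; 55 = 5×11 is composite, so 5·11 ≡ 0 gives zero divisors (not an integral domain)
Commutative: Yes
Integral domain: No
Has unity: Yes

ℤ_55: Commutative=Yes, Unity=Yes


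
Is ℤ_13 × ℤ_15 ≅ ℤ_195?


Comparing ℤ_13 × ℤ_15 and ℤ_195:
gcd(13,15) = 1, so ℤ_13 × ℤ_15 ≅ ℤ_195 (CRT)

Yes, ℤ_13 × ℤ_15 ≅ ℤ_195


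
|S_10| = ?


|S_n| = n! (number of permutations of n symbols)
|S_10| = 10! = 3628800

|S_10| = 3628800


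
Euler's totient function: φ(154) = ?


Factor n: 154 = 2 × 7 × 11
φ(n) = n · ∏(1 - 1/p) over distinct primes p | n
φ(154) = 154 · (1 - 1/2) · (1 - 1/7) · (1 - 1/11) = 60

φ(154) = 60


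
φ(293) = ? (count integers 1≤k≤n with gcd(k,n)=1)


Factor n: 293 = 293
φ(n) = n · ∏(1 - 1/p) over distinct primes p | n
φ(293) = 293 · (1 - 1/293) = 292

φ(293) = 292


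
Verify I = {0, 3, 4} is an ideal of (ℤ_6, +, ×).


Check ideal conditions for I = {0, 3, 4} in ℤ_6:
(1) I is an additive subgroup? No
(2) For r ∈ ℤ_6 and a ∈ I: r·a ∈ I? No  [counterexample: r=2, a=4, r·a mod 6 = 2 ∉ I]

No, I is not an ideal of ℤ_6


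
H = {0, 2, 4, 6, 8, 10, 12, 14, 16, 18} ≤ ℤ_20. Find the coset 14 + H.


14 + H = {14 + h (mod 20) : h ∈ H}
14+0=14, 14+2=16, 14+4=18, 14+6=0, 14+8=2, 14+10=4, 14+12=6, 14+14=8, 14+16=10, 14+18=12
14 + H = {0, 2, 4, 6, 8, 10, 12, 14, 16, 18} = 0 + H

14 + H = {0, 2, 4, 6, 8, 10, 12, 14, 16, 18}


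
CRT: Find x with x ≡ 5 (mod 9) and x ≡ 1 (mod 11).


m₁ = 9, m₂ = 11, gcd = 1, so CRT applies. M = m₁·m₂ = 99
Let M₁ = M/m₁ = 11, M₂ = M/m₂ = 9
Find y₁ ≡ M₁⁻¹ (mod m₁): 11⁻¹ ≡ 5 (mod 9)
Find y₂ ≡ M₂⁻¹ (mod m₂): 9⁻¹ ≡ 5 (mod 11)
x = a₁·M₁·y₁ + a₂·M₂·y₂ = 5·11·5 + 1·9·5 = 320
Reduce mod 99: x ≡ 23
Check: 23 mod 9 = 5 ✓, 23 mod 11 = 1 ✓

x ≡ 23 (mod 99)


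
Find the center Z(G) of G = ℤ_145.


Z(G) = {g ∈ G | gx = xg for all x ∈ G}
ℤ_145 is abelian, so Z(G) = G

Z(ℤ_145) = ℤ_145


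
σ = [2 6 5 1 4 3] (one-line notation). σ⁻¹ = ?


To find σ⁻¹, swap domain and range:
σ(1) = 2 → σ⁻¹(2) = 1
σ(2) = 6 → σ⁻¹(6) = 2
σ(3) = 5 → σ⁻¹(5) = 3
σ(4) = 1 → σ⁻¹(1) = 4
σ(5) = 4 → σ⁻¹(4) = 5
σ(6) = 3 → σ⁻¹(3) = 6

σ⁻¹ = [4 1 6 5 3 2]


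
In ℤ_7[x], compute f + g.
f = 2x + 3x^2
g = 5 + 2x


Add coefficients mod 7:
x^0: 0 + 5 = 5 (mod 7)
x^1: 2 + 2 = 4 (mod 7)
x^2: 3 + 0 = 3 (mod 7)
Result: 5 + 4x + 3x^2

f + g = 5 + 4x + 3x^2


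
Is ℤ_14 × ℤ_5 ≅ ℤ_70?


Comparing ℤ_14 × ℤ_5 and ℤ_70:
gcd(14,5) = 1, so ℤ_14 × ℤ_5 ≅ ℤ_70 (CRT)

Yes, ℤ_14 × ℤ_5 ≅ ℤ_70


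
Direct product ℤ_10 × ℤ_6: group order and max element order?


|ℤ_10 × ℤ_6| = 10 × 6 = 60
Max element order = lcm(10,6) = 30
Cyclic? No (gcd=2)

|ℤ_10×ℤ_6| = 60, max element order = 30


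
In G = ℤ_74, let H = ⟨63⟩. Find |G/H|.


|⟨63⟩| = n / gcd(63, 74) = 74 / 1 = 74
H is normal (ℤ_74 is abelian).
|G/H| = |G| / |H| = 74 / 74 = 1

|G/H| = 1
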